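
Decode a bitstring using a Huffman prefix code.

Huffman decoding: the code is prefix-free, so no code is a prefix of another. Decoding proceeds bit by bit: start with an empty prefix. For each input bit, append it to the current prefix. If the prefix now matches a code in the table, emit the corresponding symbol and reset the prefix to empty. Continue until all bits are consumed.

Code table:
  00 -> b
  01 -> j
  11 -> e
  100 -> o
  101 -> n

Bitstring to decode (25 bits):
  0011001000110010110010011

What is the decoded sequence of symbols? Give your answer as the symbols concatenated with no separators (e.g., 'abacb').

Bit 0: prefix='0' (no match yet)
Bit 1: prefix='00' -> emit 'b', reset
Bit 2: prefix='1' (no match yet)
Bit 3: prefix='11' -> emit 'e', reset
Bit 4: prefix='0' (no match yet)
Bit 5: prefix='00' -> emit 'b', reset
Bit 6: prefix='1' (no match yet)
Bit 7: prefix='10' (no match yet)
Bit 8: prefix='100' -> emit 'o', reset
Bit 9: prefix='0' (no match yet)
Bit 10: prefix='01' -> emit 'j', reset
Bit 11: prefix='1' (no match yet)
Bit 12: prefix='10' (no match yet)
Bit 13: prefix='100' -> emit 'o', reset
Bit 14: prefix='1' (no match yet)
Bit 15: prefix='10' (no match yet)
Bit 16: prefix='101' -> emit 'n', reset
Bit 17: prefix='1' (no match yet)
Bit 18: prefix='10' (no match yet)
Bit 19: prefix='100' -> emit 'o', reset
Bit 20: prefix='1' (no match yet)
Bit 21: prefix='10' (no match yet)
Bit 22: prefix='100' -> emit 'o', reset
Bit 23: prefix='1' (no match yet)
Bit 24: prefix='11' -> emit 'e', reset

Answer: bebojonooe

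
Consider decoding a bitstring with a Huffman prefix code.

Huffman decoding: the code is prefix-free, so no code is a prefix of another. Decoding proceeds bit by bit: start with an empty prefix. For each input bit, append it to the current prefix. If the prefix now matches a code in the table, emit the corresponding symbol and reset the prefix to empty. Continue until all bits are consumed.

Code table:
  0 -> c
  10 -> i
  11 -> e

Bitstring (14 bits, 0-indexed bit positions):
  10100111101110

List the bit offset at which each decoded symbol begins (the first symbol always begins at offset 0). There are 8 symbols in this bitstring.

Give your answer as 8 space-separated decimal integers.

Bit 0: prefix='1' (no match yet)
Bit 1: prefix='10' -> emit 'i', reset
Bit 2: prefix='1' (no match yet)
Bit 3: prefix='10' -> emit 'i', reset
Bit 4: prefix='0' -> emit 'c', reset
Bit 5: prefix='1' (no match yet)
Bit 6: prefix='11' -> emit 'e', reset
Bit 7: prefix='1' (no match yet)
Bit 8: prefix='11' -> emit 'e', reset
Bit 9: prefix='0' -> emit 'c', reset
Bit 10: prefix='1' (no match yet)
Bit 11: prefix='11' -> emit 'e', reset
Bit 12: prefix='1' (no match yet)
Bit 13: prefix='10' -> emit 'i', reset

Answer: 0 2 4 5 7 9 10 12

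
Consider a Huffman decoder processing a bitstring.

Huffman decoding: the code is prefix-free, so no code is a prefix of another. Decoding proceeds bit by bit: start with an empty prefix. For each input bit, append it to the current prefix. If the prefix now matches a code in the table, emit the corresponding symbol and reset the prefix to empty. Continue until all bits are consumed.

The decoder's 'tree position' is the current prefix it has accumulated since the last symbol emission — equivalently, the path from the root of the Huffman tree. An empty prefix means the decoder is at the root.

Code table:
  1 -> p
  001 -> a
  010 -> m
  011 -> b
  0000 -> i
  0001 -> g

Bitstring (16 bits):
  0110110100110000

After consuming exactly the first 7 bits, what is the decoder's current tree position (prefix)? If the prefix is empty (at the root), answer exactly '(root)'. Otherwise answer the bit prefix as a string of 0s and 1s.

Answer: 0

Derivation:
Bit 0: prefix='0' (no match yet)
Bit 1: prefix='01' (no match yet)
Bit 2: prefix='011' -> emit 'b', reset
Bit 3: prefix='0' (no match yet)
Bit 4: prefix='01' (no match yet)
Bit 5: prefix='011' -> emit 'b', reset
Bit 6: prefix='0' (no match yet)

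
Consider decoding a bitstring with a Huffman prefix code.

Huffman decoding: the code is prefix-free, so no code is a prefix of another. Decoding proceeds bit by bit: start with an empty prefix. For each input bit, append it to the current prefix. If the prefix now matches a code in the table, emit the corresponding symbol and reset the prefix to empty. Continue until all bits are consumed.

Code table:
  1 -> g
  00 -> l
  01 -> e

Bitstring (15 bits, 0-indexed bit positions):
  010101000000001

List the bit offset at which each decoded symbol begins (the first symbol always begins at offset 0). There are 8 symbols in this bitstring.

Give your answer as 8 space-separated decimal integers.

Bit 0: prefix='0' (no match yet)
Bit 1: prefix='01' -> emit 'e', reset
Bit 2: prefix='0' (no match yet)
Bit 3: prefix='01' -> emit 'e', reset
Bit 4: prefix='0' (no match yet)
Bit 5: prefix='01' -> emit 'e', reset
Bit 6: prefix='0' (no match yet)
Bit 7: prefix='00' -> emit 'l', reset
Bit 8: prefix='0' (no match yet)
Bit 9: prefix='00' -> emit 'l', reset
Bit 10: prefix='0' (no match yet)
Bit 11: prefix='00' -> emit 'l', reset
Bit 12: prefix='0' (no match yet)
Bit 13: prefix='00' -> emit 'l', reset
Bit 14: prefix='1' -> emit 'g', reset

Answer: 0 2 4 6 8 10 12 14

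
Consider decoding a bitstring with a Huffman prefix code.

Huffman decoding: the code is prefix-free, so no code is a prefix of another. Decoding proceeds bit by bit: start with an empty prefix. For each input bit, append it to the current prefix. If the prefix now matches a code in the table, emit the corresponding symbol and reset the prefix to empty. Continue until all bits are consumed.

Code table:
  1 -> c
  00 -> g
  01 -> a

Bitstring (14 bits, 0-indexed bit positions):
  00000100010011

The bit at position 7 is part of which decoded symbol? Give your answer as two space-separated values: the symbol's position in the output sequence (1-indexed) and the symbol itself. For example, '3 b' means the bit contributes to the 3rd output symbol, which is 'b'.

Bit 0: prefix='0' (no match yet)
Bit 1: prefix='00' -> emit 'g', reset
Bit 2: prefix='0' (no match yet)
Bit 3: prefix='00' -> emit 'g', reset
Bit 4: prefix='0' (no match yet)
Bit 5: prefix='01' -> emit 'a', reset
Bit 6: prefix='0' (no match yet)
Bit 7: prefix='00' -> emit 'g', reset
Bit 8: prefix='0' (no match yet)
Bit 9: prefix='01' -> emit 'a', reset
Bit 10: prefix='0' (no match yet)
Bit 11: prefix='00' -> emit 'g', reset

Answer: 4 g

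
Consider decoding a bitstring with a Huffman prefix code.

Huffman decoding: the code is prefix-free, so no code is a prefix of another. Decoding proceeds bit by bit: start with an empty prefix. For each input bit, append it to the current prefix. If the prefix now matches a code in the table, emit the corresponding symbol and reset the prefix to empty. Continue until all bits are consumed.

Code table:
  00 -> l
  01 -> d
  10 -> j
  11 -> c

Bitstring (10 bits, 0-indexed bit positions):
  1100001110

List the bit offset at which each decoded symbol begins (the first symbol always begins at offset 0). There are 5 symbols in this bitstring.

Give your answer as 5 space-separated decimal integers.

Answer: 0 2 4 6 8

Derivation:
Bit 0: prefix='1' (no match yet)
Bit 1: prefix='11' -> emit 'c', reset
Bit 2: prefix='0' (no match yet)
Bit 3: prefix='00' -> emit 'l', reset
Bit 4: prefix='0' (no match yet)
Bit 5: prefix='00' -> emit 'l', reset
Bit 6: prefix='1' (no match yet)
Bit 7: prefix='11' -> emit 'c', reset
Bit 8: prefix='1' (no match yet)
Bit 9: prefix='10' -> emit 'j', reset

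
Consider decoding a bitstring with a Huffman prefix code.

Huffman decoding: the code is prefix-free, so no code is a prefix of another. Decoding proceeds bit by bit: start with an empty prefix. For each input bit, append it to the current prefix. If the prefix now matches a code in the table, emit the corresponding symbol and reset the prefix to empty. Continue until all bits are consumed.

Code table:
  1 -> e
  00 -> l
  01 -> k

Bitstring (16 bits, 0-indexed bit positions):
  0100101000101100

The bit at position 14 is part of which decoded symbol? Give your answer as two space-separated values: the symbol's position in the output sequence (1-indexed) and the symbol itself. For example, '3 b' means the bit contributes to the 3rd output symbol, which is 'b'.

Answer: 9 l

Derivation:
Bit 0: prefix='0' (no match yet)
Bit 1: prefix='01' -> emit 'k', reset
Bit 2: prefix='0' (no match yet)
Bit 3: prefix='00' -> emit 'l', reset
Bit 4: prefix='1' -> emit 'e', reset
Bit 5: prefix='0' (no match yet)
Bit 6: prefix='01' -> emit 'k', reset
Bit 7: prefix='0' (no match yet)
Bit 8: prefix='00' -> emit 'l', reset
Bit 9: prefix='0' (no match yet)
Bit 10: prefix='01' -> emit 'k', reset
Bit 11: prefix='0' (no match yet)
Bit 12: prefix='01' -> emit 'k', reset
Bit 13: prefix='1' -> emit 'e', reset
Bit 14: prefix='0' (no match yet)
Bit 15: prefix='00' -> emit 'l', reset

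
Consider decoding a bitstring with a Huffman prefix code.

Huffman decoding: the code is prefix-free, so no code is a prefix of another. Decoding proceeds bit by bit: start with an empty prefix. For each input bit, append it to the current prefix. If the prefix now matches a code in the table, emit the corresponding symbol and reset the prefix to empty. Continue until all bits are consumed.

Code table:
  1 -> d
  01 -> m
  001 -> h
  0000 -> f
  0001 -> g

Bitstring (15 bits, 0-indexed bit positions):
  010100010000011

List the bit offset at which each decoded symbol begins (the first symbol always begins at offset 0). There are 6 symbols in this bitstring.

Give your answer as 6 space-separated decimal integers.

Bit 0: prefix='0' (no match yet)
Bit 1: prefix='01' -> emit 'm', reset
Bit 2: prefix='0' (no match yet)
Bit 3: prefix='01' -> emit 'm', reset
Bit 4: prefix='0' (no match yet)
Bit 5: prefix='00' (no match yet)
Bit 6: prefix='000' (no match yet)
Bit 7: prefix='0001' -> emit 'g', reset
Bit 8: prefix='0' (no match yet)
Bit 9: prefix='00' (no match yet)
Bit 10: prefix='000' (no match yet)
Bit 11: prefix='0000' -> emit 'f', reset
Bit 12: prefix='0' (no match yet)
Bit 13: prefix='01' -> emit 'm', reset
Bit 14: prefix='1' -> emit 'd', reset

Answer: 0 2 4 8 12 14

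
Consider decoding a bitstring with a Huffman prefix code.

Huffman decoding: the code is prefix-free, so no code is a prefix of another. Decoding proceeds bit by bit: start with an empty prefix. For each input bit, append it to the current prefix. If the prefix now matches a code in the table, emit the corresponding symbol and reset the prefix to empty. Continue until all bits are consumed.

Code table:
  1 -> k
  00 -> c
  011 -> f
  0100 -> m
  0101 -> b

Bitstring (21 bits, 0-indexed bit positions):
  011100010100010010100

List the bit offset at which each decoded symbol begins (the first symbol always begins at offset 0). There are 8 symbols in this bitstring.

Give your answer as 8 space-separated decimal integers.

Bit 0: prefix='0' (no match yet)
Bit 1: prefix='01' (no match yet)
Bit 2: prefix='011' -> emit 'f', reset
Bit 3: prefix='1' -> emit 'k', reset
Bit 4: prefix='0' (no match yet)
Bit 5: prefix='00' -> emit 'c', reset
Bit 6: prefix='0' (no match yet)
Bit 7: prefix='01' (no match yet)
Bit 8: prefix='010' (no match yet)
Bit 9: prefix='0101' -> emit 'b', reset
Bit 10: prefix='0' (no match yet)
Bit 11: prefix='00' -> emit 'c', reset
Bit 12: prefix='0' (no match yet)
Bit 13: prefix='01' (no match yet)
Bit 14: prefix='010' (no match yet)
Bit 15: prefix='0100' -> emit 'm', reset
Bit 16: prefix='1' -> emit 'k', reset
Bit 17: prefix='0' (no match yet)
Bit 18: prefix='01' (no match yet)
Bit 19: prefix='010' (no match yet)
Bit 20: prefix='0100' -> emit 'm', reset

Answer: 0 3 4 6 10 12 16 17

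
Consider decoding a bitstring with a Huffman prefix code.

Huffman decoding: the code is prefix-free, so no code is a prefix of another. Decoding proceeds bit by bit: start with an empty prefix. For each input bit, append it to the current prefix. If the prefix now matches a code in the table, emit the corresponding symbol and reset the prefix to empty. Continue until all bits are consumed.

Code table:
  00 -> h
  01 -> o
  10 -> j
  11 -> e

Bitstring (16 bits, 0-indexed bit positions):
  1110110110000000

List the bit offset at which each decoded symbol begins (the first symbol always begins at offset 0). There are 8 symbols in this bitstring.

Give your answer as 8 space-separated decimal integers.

Answer: 0 2 4 6 8 10 12 14

Derivation:
Bit 0: prefix='1' (no match yet)
Bit 1: prefix='11' -> emit 'e', reset
Bit 2: prefix='1' (no match yet)
Bit 3: prefix='10' -> emit 'j', reset
Bit 4: prefix='1' (no match yet)
Bit 5: prefix='11' -> emit 'e', reset
Bit 6: prefix='0' (no match yet)
Bit 7: prefix='01' -> emit 'o', reset
Bit 8: prefix='1' (no match yet)
Bit 9: prefix='10' -> emit 'j', reset
Bit 10: prefix='0' (no match yet)
Bit 11: prefix='00' -> emit 'h', reset
Bit 12: prefix='0' (no match yet)
Bit 13: prefix='00' -> emit 'h', reset
Bit 14: prefix='0' (no match yet)
Bit 15: prefix='00' -> emit 'h', reset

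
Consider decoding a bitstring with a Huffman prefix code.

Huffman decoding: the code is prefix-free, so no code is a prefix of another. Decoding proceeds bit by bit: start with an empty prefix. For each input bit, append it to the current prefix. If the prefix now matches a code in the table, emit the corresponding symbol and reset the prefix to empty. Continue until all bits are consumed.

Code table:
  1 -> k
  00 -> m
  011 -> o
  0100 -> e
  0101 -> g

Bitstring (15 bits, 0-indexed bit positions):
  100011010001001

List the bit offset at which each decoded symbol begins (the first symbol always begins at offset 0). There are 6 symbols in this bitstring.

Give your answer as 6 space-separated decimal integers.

Answer: 0 1 3 6 10 14

Derivation:
Bit 0: prefix='1' -> emit 'k', reset
Bit 1: prefix='0' (no match yet)
Bit 2: prefix='00' -> emit 'm', reset
Bit 3: prefix='0' (no match yet)
Bit 4: prefix='01' (no match yet)
Bit 5: prefix='011' -> emit 'o', reset
Bit 6: prefix='0' (no match yet)
Bit 7: prefix='01' (no match yet)
Bit 8: prefix='010' (no match yet)
Bit 9: prefix='0100' -> emit 'e', reset
Bit 10: prefix='0' (no match yet)
Bit 11: prefix='01' (no match yet)
Bit 12: prefix='010' (no match yet)
Bit 13: prefix='0100' -> emit 'e', reset
Bit 14: prefix='1' -> emit 'k', reset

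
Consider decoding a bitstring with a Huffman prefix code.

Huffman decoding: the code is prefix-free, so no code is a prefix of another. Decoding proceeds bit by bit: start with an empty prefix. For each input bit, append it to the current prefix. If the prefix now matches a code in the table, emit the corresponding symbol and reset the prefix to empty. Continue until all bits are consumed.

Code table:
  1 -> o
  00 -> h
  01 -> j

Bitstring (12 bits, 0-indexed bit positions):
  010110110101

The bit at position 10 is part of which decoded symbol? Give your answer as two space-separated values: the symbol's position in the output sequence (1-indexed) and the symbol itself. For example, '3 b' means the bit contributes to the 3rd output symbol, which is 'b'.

Bit 0: prefix='0' (no match yet)
Bit 1: prefix='01' -> emit 'j', reset
Bit 2: prefix='0' (no match yet)
Bit 3: prefix='01' -> emit 'j', reset
Bit 4: prefix='1' -> emit 'o', reset
Bit 5: prefix='0' (no match yet)
Bit 6: prefix='01' -> emit 'j', reset
Bit 7: prefix='1' -> emit 'o', reset
Bit 8: prefix='0' (no match yet)
Bit 9: prefix='01' -> emit 'j', reset
Bit 10: prefix='0' (no match yet)
Bit 11: prefix='01' -> emit 'j', reset

Answer: 7 j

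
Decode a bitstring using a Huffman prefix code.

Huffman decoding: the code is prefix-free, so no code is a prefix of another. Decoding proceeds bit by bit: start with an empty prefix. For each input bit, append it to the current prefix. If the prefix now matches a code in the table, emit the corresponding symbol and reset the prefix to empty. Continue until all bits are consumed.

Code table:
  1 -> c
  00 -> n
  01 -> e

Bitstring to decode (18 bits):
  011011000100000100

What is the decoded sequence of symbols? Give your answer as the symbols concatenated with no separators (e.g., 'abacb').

Answer: ececnennen

Derivation:
Bit 0: prefix='0' (no match yet)
Bit 1: prefix='01' -> emit 'e', reset
Bit 2: prefix='1' -> emit 'c', reset
Bit 3: prefix='0' (no match yet)
Bit 4: prefix='01' -> emit 'e', reset
Bit 5: prefix='1' -> emit 'c', reset
Bit 6: prefix='0' (no match yet)
Bit 7: prefix='00' -> emit 'n', reset
Bit 8: prefix='0' (no match yet)
Bit 9: prefix='01' -> emit 'e', reset
Bit 10: prefix='0' (no match yet)
Bit 11: prefix='00' -> emit 'n', reset
Bit 12: prefix='0' (no match yet)
Bit 13: prefix='00' -> emit 'n', reset
Bit 14: prefix='0' (no match yet)
Bit 15: prefix='01' -> emit 'e', reset
Bit 16: prefix='0' (no match yet)
Bit 17: prefix='00' -> emit 'n', reset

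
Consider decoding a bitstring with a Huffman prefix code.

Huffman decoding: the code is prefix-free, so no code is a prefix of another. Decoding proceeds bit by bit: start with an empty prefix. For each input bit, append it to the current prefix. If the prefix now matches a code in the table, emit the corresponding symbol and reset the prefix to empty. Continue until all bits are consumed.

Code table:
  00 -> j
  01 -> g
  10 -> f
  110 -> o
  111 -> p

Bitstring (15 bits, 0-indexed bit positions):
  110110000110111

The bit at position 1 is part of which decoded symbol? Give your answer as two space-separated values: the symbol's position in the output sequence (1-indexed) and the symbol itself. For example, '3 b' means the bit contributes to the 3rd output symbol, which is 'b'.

Answer: 1 o

Derivation:
Bit 0: prefix='1' (no match yet)
Bit 1: prefix='11' (no match yet)
Bit 2: prefix='110' -> emit 'o', reset
Bit 3: prefix='1' (no match yet)
Bit 4: prefix='11' (no match yet)
Bit 5: prefix='110' -> emit 'o', reset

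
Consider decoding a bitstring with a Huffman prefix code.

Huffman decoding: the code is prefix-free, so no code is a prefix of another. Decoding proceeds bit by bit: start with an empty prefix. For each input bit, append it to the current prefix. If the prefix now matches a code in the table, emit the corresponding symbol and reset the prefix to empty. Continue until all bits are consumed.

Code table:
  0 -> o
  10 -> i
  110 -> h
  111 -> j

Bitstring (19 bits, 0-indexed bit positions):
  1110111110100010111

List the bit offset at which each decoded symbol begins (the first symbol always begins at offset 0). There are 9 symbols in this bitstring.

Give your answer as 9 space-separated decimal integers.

Answer: 0 3 4 7 10 12 13 14 16

Derivation:
Bit 0: prefix='1' (no match yet)
Bit 1: prefix='11' (no match yet)
Bit 2: prefix='111' -> emit 'j', reset
Bit 3: prefix='0' -> emit 'o', reset
Bit 4: prefix='1' (no match yet)
Bit 5: prefix='11' (no match yet)
Bit 6: prefix='111' -> emit 'j', reset
Bit 7: prefix='1' (no match yet)
Bit 8: prefix='11' (no match yet)
Bit 9: prefix='110' -> emit 'h', reset
Bit 10: prefix='1' (no match yet)
Bit 11: prefix='10' -> emit 'i', reset
Bit 12: prefix='0' -> emit 'o', reset
Bit 13: prefix='0' -> emit 'o', reset
Bit 14: prefix='1' (no match yet)
Bit 15: prefix='10' -> emit 'i', reset
Bit 16: prefix='1' (no match yet)
Bit 17: prefix='11' (no match yet)
Bit 18: prefix='111' -> emit 'j', reset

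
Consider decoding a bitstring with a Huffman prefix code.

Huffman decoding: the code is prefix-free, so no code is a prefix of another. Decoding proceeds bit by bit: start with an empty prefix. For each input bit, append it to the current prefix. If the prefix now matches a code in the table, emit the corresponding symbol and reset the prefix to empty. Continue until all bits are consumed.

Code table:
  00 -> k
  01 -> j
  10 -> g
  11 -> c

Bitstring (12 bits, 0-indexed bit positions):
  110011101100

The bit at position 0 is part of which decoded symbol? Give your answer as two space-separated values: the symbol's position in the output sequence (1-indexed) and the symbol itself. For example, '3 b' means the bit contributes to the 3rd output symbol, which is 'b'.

Answer: 1 c

Derivation:
Bit 0: prefix='1' (no match yet)
Bit 1: prefix='11' -> emit 'c', reset
Bit 2: prefix='0' (no match yet)
Bit 3: prefix='00' -> emit 'k', reset
Bit 4: prefix='1' (no match yet)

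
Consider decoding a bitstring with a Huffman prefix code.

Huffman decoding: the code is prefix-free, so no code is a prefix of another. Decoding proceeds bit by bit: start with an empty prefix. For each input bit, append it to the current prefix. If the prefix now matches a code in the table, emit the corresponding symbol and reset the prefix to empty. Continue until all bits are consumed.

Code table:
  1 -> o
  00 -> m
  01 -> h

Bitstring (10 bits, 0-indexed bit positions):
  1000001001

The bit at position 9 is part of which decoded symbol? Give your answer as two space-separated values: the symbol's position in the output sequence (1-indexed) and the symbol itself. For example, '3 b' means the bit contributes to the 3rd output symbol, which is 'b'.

Bit 0: prefix='1' -> emit 'o', reset
Bit 1: prefix='0' (no match yet)
Bit 2: prefix='00' -> emit 'm', reset
Bit 3: prefix='0' (no match yet)
Bit 4: prefix='00' -> emit 'm', reset
Bit 5: prefix='0' (no match yet)
Bit 6: prefix='01' -> emit 'h', reset
Bit 7: prefix='0' (no match yet)
Bit 8: prefix='00' -> emit 'm', reset
Bit 9: prefix='1' -> emit 'o', reset

Answer: 6 o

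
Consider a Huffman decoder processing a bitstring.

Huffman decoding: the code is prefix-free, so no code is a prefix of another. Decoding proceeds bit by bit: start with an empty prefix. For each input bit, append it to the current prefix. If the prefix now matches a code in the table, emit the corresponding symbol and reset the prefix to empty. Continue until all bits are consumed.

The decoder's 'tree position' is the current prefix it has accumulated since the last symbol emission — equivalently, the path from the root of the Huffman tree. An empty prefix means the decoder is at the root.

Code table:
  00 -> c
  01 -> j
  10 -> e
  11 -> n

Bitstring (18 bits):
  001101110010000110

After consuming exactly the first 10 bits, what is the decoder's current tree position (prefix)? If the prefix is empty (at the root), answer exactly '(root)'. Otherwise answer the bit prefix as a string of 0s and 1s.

Answer: (root)

Derivation:
Bit 0: prefix='0' (no match yet)
Bit 1: prefix='00' -> emit 'c', reset
Bit 2: prefix='1' (no match yet)
Bit 3: prefix='11' -> emit 'n', reset
Bit 4: prefix='0' (no match yet)
Bit 5: prefix='01' -> emit 'j', reset
Bit 6: prefix='1' (no match yet)
Bit 7: prefix='11' -> emit 'n', reset
Bit 8: prefix='0' (no match yet)
Bit 9: prefix='00' -> emit 'c', reset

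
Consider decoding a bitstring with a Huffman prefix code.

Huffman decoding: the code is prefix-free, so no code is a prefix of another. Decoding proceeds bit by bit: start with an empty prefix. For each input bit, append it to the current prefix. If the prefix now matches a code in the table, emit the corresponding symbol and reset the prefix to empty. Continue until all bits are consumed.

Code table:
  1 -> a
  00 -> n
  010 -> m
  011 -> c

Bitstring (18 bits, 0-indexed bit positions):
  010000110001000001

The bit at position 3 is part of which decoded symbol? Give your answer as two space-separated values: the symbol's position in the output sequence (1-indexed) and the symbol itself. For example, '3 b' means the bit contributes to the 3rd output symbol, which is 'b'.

Bit 0: prefix='0' (no match yet)
Bit 1: prefix='01' (no match yet)
Bit 2: prefix='010' -> emit 'm', reset
Bit 3: prefix='0' (no match yet)
Bit 4: prefix='00' -> emit 'n', reset
Bit 5: prefix='0' (no match yet)
Bit 6: prefix='01' (no match yet)
Bit 7: prefix='011' -> emit 'c', reset

Answer: 2 n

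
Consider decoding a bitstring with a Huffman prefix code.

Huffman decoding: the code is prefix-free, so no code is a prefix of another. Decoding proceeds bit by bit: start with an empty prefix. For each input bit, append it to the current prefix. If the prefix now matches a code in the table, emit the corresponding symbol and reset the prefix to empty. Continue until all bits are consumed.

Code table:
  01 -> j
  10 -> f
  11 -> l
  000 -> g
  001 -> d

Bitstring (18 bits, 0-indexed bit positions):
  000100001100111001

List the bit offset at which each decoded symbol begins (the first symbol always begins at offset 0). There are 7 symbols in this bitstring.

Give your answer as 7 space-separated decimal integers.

Bit 0: prefix='0' (no match yet)
Bit 1: prefix='00' (no match yet)
Bit 2: prefix='000' -> emit 'g', reset
Bit 3: prefix='1' (no match yet)
Bit 4: prefix='10' -> emit 'f', reset
Bit 5: prefix='0' (no match yet)
Bit 6: prefix='00' (no match yet)
Bit 7: prefix='000' -> emit 'g', reset
Bit 8: prefix='1' (no match yet)
Bit 9: prefix='11' -> emit 'l', reset
Bit 10: prefix='0' (no match yet)
Bit 11: prefix='00' (no match yet)
Bit 12: prefix='001' -> emit 'd', reset
Bit 13: prefix='1' (no match yet)
Bit 14: prefix='11' -> emit 'l', reset
Bit 15: prefix='0' (no match yet)
Bit 16: prefix='00' (no match yet)
Bit 17: prefix='001' -> emit 'd', reset

Answer: 0 3 5 8 10 13 15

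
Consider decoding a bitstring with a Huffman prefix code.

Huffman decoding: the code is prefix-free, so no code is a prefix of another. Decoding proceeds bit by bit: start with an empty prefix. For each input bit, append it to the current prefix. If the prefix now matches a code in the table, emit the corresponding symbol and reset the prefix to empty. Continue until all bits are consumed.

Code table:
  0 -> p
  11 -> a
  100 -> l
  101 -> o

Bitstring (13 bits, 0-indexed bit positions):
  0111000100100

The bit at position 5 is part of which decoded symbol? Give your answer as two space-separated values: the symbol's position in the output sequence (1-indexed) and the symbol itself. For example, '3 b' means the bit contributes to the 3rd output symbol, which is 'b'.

Bit 0: prefix='0' -> emit 'p', reset
Bit 1: prefix='1' (no match yet)
Bit 2: prefix='11' -> emit 'a', reset
Bit 3: prefix='1' (no match yet)
Bit 4: prefix='10' (no match yet)
Bit 5: prefix='100' -> emit 'l', reset
Bit 6: prefix='0' -> emit 'p', reset
Bit 7: prefix='1' (no match yet)
Bit 8: prefix='10' (no match yet)
Bit 9: prefix='100' -> emit 'l', reset

Answer: 3 l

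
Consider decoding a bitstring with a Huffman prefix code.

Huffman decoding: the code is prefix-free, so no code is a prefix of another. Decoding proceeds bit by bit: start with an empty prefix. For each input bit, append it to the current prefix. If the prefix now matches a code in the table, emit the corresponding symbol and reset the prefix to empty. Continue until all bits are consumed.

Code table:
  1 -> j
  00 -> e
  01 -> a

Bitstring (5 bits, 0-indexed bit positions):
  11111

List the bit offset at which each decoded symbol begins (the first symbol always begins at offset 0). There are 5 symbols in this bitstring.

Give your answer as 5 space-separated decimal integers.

Answer: 0 1 2 3 4

Derivation:
Bit 0: prefix='1' -> emit 'j', reset
Bit 1: prefix='1' -> emit 'j', reset
Bit 2: prefix='1' -> emit 'j', reset
Bit 3: prefix='1' -> emit 'j', reset
Bit 4: prefix='1' -> emit 'j', reset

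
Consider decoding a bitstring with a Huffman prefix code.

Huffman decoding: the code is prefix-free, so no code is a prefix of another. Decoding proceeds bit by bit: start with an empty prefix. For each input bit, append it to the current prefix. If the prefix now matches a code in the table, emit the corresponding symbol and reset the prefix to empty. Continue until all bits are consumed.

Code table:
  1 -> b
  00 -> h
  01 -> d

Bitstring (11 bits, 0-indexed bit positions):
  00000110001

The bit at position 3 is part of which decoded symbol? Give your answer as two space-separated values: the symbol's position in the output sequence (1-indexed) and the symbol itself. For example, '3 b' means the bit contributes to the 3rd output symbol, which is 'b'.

Bit 0: prefix='0' (no match yet)
Bit 1: prefix='00' -> emit 'h', reset
Bit 2: prefix='0' (no match yet)
Bit 3: prefix='00' -> emit 'h', reset
Bit 4: prefix='0' (no match yet)
Bit 5: prefix='01' -> emit 'd', reset
Bit 6: prefix='1' -> emit 'b', reset
Bit 7: prefix='0' (no match yet)

Answer: 2 h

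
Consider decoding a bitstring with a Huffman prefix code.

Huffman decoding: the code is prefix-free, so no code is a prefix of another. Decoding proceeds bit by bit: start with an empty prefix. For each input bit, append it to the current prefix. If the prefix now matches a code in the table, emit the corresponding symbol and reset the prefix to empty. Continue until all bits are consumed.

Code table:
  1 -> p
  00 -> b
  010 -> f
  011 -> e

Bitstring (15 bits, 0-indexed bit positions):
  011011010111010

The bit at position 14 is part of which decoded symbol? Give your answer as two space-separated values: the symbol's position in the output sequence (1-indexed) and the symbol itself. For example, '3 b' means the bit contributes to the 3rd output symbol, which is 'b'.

Bit 0: prefix='0' (no match yet)
Bit 1: prefix='01' (no match yet)
Bit 2: prefix='011' -> emit 'e', reset
Bit 3: prefix='0' (no match yet)
Bit 4: prefix='01' (no match yet)
Bit 5: prefix='011' -> emit 'e', reset
Bit 6: prefix='0' (no match yet)
Bit 7: prefix='01' (no match yet)
Bit 8: prefix='010' -> emit 'f', reset
Bit 9: prefix='1' -> emit 'p', reset
Bit 10: prefix='1' -> emit 'p', reset
Bit 11: prefix='1' -> emit 'p', reset
Bit 12: prefix='0' (no match yet)
Bit 13: prefix='01' (no match yet)
Bit 14: prefix='010' -> emit 'f', reset

Answer: 7 f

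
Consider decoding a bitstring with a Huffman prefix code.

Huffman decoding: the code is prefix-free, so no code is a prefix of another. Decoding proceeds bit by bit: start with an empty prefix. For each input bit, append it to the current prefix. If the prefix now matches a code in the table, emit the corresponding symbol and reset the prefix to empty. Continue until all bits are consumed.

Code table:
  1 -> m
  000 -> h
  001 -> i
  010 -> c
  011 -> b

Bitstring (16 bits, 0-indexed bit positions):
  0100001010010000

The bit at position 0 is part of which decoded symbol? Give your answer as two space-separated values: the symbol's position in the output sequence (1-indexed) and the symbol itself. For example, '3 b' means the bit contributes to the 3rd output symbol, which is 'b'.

Answer: 1 c

Derivation:
Bit 0: prefix='0' (no match yet)
Bit 1: prefix='01' (no match yet)
Bit 2: prefix='010' -> emit 'c', reset
Bit 3: prefix='0' (no match yet)
Bit 4: prefix='00' (no match yet)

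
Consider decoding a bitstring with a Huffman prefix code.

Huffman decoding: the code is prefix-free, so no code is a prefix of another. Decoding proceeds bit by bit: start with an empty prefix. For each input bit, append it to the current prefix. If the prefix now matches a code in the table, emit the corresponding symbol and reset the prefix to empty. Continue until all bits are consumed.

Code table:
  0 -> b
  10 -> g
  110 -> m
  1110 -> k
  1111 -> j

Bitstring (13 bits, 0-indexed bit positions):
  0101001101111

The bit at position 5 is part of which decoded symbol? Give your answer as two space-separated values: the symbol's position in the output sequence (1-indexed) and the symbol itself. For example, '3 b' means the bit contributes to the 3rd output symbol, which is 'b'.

Answer: 4 b

Derivation:
Bit 0: prefix='0' -> emit 'b', reset
Bit 1: prefix='1' (no match yet)
Bit 2: prefix='10' -> emit 'g', reset
Bit 3: prefix='1' (no match yet)
Bit 4: prefix='10' -> emit 'g', reset
Bit 5: prefix='0' -> emit 'b', reset
Bit 6: prefix='1' (no match yet)
Bit 7: prefix='11' (no match yet)
Bit 8: prefix='110' -> emit 'm', reset
Bit 9: prefix='1' (no match yet)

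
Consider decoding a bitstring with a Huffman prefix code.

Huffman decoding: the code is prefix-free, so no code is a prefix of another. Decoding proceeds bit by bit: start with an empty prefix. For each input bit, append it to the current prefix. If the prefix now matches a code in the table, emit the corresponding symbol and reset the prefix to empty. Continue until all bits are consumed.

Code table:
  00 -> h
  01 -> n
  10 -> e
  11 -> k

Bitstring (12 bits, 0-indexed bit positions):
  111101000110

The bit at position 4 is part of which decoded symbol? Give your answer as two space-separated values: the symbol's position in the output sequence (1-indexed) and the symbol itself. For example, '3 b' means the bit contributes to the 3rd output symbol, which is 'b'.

Answer: 3 n

Derivation:
Bit 0: prefix='1' (no match yet)
Bit 1: prefix='11' -> emit 'k', reset
Bit 2: prefix='1' (no match yet)
Bit 3: prefix='11' -> emit 'k', reset
Bit 4: prefix='0' (no match yet)
Bit 5: prefix='01' -> emit 'n', reset
Bit 6: prefix='0' (no match yet)
Bit 7: prefix='00' -> emit 'h', reset
Bit 8: prefix='0' (no match yet)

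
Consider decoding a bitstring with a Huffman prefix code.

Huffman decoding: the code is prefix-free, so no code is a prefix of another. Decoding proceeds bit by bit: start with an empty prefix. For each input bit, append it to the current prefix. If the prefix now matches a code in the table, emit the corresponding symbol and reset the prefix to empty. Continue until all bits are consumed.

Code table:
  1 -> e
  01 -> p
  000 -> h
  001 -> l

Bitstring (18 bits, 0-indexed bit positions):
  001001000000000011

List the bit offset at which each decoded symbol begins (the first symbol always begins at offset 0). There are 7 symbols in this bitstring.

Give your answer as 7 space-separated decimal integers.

Bit 0: prefix='0' (no match yet)
Bit 1: prefix='00' (no match yet)
Bit 2: prefix='001' -> emit 'l', reset
Bit 3: prefix='0' (no match yet)
Bit 4: prefix='00' (no match yet)
Bit 5: prefix='001' -> emit 'l', reset
Bit 6: prefix='0' (no match yet)
Bit 7: prefix='00' (no match yet)
Bit 8: prefix='000' -> emit 'h', reset
Bit 9: prefix='0' (no match yet)
Bit 10: prefix='00' (no match yet)
Bit 11: prefix='000' -> emit 'h', reset
Bit 12: prefix='0' (no match yet)
Bit 13: prefix='00' (no match yet)
Bit 14: prefix='000' -> emit 'h', reset
Bit 15: prefix='0' (no match yet)
Bit 16: prefix='01' -> emit 'p', reset
Bit 17: prefix='1' -> emit 'e', reset

Answer: 0 3 6 9 12 15 17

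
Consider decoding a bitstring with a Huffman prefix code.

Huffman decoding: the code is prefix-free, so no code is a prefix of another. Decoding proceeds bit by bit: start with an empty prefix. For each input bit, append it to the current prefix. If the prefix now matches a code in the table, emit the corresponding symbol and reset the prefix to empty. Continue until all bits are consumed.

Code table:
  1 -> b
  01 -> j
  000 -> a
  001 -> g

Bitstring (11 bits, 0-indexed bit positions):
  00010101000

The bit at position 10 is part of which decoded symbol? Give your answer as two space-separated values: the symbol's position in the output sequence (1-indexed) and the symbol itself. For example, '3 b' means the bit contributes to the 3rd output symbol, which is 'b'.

Answer: 5 a

Derivation:
Bit 0: prefix='0' (no match yet)
Bit 1: prefix='00' (no match yet)
Bit 2: prefix='000' -> emit 'a', reset
Bit 3: prefix='1' -> emit 'b', reset
Bit 4: prefix='0' (no match yet)
Bit 5: prefix='01' -> emit 'j', reset
Bit 6: prefix='0' (no match yet)
Bit 7: prefix='01' -> emit 'j', reset
Bit 8: prefix='0' (no match yet)
Bit 9: prefix='00' (no match yet)
Bit 10: prefix='000' -> emit 'a', reset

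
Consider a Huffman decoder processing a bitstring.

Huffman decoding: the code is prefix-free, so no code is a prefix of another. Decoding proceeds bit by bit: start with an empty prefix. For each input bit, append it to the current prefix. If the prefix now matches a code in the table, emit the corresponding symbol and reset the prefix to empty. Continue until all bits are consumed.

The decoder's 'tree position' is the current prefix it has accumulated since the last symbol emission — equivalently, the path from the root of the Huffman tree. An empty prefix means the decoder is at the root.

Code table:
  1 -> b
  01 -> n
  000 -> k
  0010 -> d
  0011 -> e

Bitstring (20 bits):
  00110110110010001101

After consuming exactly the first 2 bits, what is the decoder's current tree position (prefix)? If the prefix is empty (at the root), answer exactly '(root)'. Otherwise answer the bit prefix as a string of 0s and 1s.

Bit 0: prefix='0' (no match yet)
Bit 1: prefix='00' (no match yet)

Answer: 00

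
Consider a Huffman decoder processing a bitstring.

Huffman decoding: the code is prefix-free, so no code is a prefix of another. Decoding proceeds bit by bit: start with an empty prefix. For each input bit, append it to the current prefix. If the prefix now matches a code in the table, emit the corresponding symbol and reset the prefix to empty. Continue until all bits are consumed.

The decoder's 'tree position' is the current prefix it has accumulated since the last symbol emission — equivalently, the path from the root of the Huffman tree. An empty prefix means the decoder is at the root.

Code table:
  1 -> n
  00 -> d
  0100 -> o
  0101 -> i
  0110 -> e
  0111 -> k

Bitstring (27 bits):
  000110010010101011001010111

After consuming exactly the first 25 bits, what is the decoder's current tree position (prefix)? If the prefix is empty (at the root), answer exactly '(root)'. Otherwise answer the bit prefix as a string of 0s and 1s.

Bit 0: prefix='0' (no match yet)
Bit 1: prefix='00' -> emit 'd', reset
Bit 2: prefix='0' (no match yet)
Bit 3: prefix='01' (no match yet)
Bit 4: prefix='011' (no match yet)
Bit 5: prefix='0110' -> emit 'e', reset
Bit 6: prefix='0' (no match yet)
Bit 7: prefix='01' (no match yet)
Bit 8: prefix='010' (no match yet)
Bit 9: prefix='0100' -> emit 'o', reset
Bit 10: prefix='1' -> emit 'n', reset
Bit 11: prefix='0' (no match yet)
Bit 12: prefix='01' (no match yet)
Bit 13: prefix='010' (no match yet)
Bit 14: prefix='0101' -> emit 'i', reset
Bit 15: prefix='0' (no match yet)
Bit 16: prefix='01' (no match yet)
Bit 17: prefix='011' (no match yet)
Bit 18: prefix='0110' -> emit 'e', reset
Bit 19: prefix='0' (no match yet)
Bit 20: prefix='01' (no match yet)
Bit 21: prefix='010' (no match yet)
Bit 22: prefix='0101' -> emit 'i', reset
Bit 23: prefix='0' (no match yet)
Bit 24: prefix='01' (no match yet)

Answer: 01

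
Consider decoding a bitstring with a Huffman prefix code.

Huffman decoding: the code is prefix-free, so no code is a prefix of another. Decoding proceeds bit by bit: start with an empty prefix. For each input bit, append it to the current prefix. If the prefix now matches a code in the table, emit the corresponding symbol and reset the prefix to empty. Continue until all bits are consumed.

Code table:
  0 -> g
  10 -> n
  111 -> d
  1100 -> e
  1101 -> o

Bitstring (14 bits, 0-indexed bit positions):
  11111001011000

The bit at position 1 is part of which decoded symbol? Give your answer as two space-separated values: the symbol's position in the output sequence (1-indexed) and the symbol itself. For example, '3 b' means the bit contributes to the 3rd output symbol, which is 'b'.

Bit 0: prefix='1' (no match yet)
Bit 1: prefix='11' (no match yet)
Bit 2: prefix='111' -> emit 'd', reset
Bit 3: prefix='1' (no match yet)
Bit 4: prefix='11' (no match yet)
Bit 5: prefix='110' (no match yet)

Answer: 1 d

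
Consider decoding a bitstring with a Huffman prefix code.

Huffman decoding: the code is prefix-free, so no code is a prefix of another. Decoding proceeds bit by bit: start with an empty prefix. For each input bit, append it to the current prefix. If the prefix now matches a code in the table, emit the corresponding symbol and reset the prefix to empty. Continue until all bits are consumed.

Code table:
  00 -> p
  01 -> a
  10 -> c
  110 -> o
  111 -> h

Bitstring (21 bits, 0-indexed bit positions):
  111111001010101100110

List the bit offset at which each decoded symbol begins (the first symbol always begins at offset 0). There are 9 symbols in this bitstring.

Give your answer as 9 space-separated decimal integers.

Answer: 0 3 6 8 10 12 14 17 19

Derivation:
Bit 0: prefix='1' (no match yet)
Bit 1: prefix='11' (no match yet)
Bit 2: prefix='111' -> emit 'h', reset
Bit 3: prefix='1' (no match yet)
Bit 4: prefix='11' (no match yet)
Bit 5: prefix='111' -> emit 'h', reset
Bit 6: prefix='0' (no match yet)
Bit 7: prefix='00' -> emit 'p', reset
Bit 8: prefix='1' (no match yet)
Bit 9: prefix='10' -> emit 'c', reset
Bit 10: prefix='1' (no match yet)
Bit 11: prefix='10' -> emit 'c', reset
Bit 12: prefix='1' (no match yet)
Bit 13: prefix='10' -> emit 'c', reset
Bit 14: prefix='1' (no match yet)
Bit 15: prefix='11' (no match yet)
Bit 16: prefix='110' -> emit 'o', reset
Bit 17: prefix='0' (no match yet)
Bit 18: prefix='01' -> emit 'a', reset
Bit 19: prefix='1' (no match yet)
Bit 20: prefix='10' -> emit 'c', reset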